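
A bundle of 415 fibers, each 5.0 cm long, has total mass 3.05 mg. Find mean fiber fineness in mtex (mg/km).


Formula: fineness (mtex) = mass (mg) / total length (km) = (mass_mg / total_length_m) * 1000
Step 1: Convert fiber length: 5.0 cm = 0.05 m
Step 2: Total fiber length = 415 * 0.05 = 20.75 m
Step 3: Linear density = 3.05 mg / 20.75 m = 0.1470 mg/m
Step 4: fineness = 0.1470 * 1000 = 147.0 mtex

147.0 mtex


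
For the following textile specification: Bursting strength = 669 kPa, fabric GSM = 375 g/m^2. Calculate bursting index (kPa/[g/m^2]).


Formula: Bursting Index = Bursting Strength / Fabric GSM
BI = 669 kPa / 375 g/m^2
BI = 1.784 kPa/(g/m^2)

1.784 kPa/(g/m^2)


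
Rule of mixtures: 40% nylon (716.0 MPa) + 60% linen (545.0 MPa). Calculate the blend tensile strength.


Formula: Blend property = (fraction_A * property_A) + (fraction_B * property_B)
Step 1: Contribution A = 40/100 * 716.0 MPa = 286.4 MPa
Step 2: Contribution B = 60/100 * 545.0 MPa = 327.0 MPa
Step 3: Blend tensile strength = 286.4 + 327.0 = 613.4 MPa

613.4 MPa


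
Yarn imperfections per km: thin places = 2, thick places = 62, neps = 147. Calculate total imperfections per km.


Formula: Total = thin places + thick places + neps
Total = 2 + 62 + 147
Total = 211 imperfections/km

211 imperfections/km


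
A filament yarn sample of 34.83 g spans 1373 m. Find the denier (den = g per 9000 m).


Formula: den = (mass_g / length_m) * 9000
Substituting: den = (34.83 / 1373) * 9000
Intermediate: 34.83 / 1373 = 0.02536781 g/m
den = 0.02536781 * 9000 = 228.3 denier

228.3 denier


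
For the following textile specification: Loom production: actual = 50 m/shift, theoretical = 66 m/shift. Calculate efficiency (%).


Formula: Efficiency% = (Actual output / Theoretical output) * 100
Efficiency% = (50 / 66) * 100
Efficiency% = 0.757576 * 100 = 75.7576% ≈ 75.8%

75.8%


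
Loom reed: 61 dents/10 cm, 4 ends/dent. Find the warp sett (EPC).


Formula: EPC = (dents per 10 cm * ends per dent) / 10
Step 1: Total ends per 10 cm = 61 * 4 = 244
Step 2: EPC = 244 / 10 = 24.4 ends/cm

24.4 ends/cm


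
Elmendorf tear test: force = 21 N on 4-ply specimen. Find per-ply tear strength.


Formula: Per-ply strength = Total force / Number of plies
Per-ply = 21 N / 4
Per-ply = 5.25 N

5.25 N


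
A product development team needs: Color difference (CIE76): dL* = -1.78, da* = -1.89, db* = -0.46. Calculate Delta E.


Formula: Delta E = sqrt(dL*^2 + da*^2 + db*^2)
Step 1: dL*^2 = (-1.78)^2 = 3.1684
Step 2: da*^2 = (-1.89)^2 = 3.5721
Step 3: db*^2 = (-0.46)^2 = 0.2116
Step 4: Sum = 3.1684 + 3.5721 + 0.2116 = 6.9521
Step 5: Delta E = sqrt(6.9521) = 2.64

2.64 Delta E


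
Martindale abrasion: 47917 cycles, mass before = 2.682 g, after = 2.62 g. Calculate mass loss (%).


Formula: Mass loss% = ((m_before - m_after) / m_before) * 100
Step 1: Mass loss = 2.682 - 2.62 = 0.062 g
Step 2: Ratio = 0.062 / 2.682 = 0.0231171
Step 3: Mass loss% = 0.0231171 * 100 = 2.31171% ≈ 2.31%

2.31%


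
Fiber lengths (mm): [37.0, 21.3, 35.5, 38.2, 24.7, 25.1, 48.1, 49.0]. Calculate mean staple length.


Formula: Mean = sum of lengths / count
Sum = 37.0 + 21.3 + 35.5 + 38.2 + 24.7 + 25.1 + 48.1 + 49.0
Sum = 278.9 mm
Mean = 278.9 / 8 = 34.86 mm

34.86 mm


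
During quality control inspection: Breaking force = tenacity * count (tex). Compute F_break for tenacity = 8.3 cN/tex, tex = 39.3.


Formula: Breaking force = Tenacity * Linear density
F = 8.3 cN/tex * 39.3 tex
F = 326.19 cN

326.19 cN


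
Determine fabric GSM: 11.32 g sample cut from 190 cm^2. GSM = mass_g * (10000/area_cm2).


Formula: GSM = mass_g / area_m2
Step 1: Convert area: 190 cm^2 = 190 / 10000 = 0.019 m^2
Step 2: GSM = 11.32 g / 0.019 m^2 = 595.8 g/m^2

595.8 g/m^2


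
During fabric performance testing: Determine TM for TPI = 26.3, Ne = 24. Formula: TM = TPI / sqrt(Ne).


Formula: TM = TPI / sqrt(Ne)
Step 1: sqrt(Ne) = sqrt(24) = 4.899
Step 2: TM = 26.3 / 4.899 = 5.37

5.37 TM


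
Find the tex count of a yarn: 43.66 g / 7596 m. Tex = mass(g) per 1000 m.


Formula: Tex = (mass_g / length_m) * 1000
Substituting: Tex = (43.66 / 7596) * 1000
Intermediate: 43.66 / 7596 = 0.00574776 g/m
Tex = 0.00574776 * 1000 = 5.75 tex

5.75 tex


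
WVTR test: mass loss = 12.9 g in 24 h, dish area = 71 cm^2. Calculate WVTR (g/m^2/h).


Formula: WVTR = mass_loss / (area * time)
Step 1: Convert area: 71 cm^2 = 0.0071 m^2
Step 2: WVTR = 12.9 g / (0.0071 m^2 * 24 h)
Step 3: WVTR = 12.9 / 0.1704 = 75.7 g/m^2/h

75.7 g/m^2/h


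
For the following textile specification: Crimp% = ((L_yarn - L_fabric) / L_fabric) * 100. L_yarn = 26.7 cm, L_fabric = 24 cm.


Formula: Crimp% = ((L_yarn - L_fabric) / L_fabric) * 100
Step 1: Extension = 26.7 - 24 = 2.7 cm
Step 2: Crimp% = (2.7 / 24) * 100
Step 3: Crimp% = 0.1125 * 100 = 11.25% ≈ 11.3%

11.3%


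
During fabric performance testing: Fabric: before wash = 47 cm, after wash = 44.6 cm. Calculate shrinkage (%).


Formula: Shrinkage% = ((L_before - L_after) / L_before) * 100
Step 1: Shrinkage = 47 - 44.6 = 2.4 cm
Step 2: Shrinkage% = (2.4 / 47) * 100
Step 3: Shrinkage% = 0.051064 * 100 = 5.1064% ≈ 5.1%

5.1%


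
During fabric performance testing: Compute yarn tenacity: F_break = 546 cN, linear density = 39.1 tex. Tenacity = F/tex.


Formula: Tenacity = Breaking force / Linear density
Tenacity = 546 cN / 39.1 tex
Tenacity = 13.96 cN/tex

13.96 cN/tex


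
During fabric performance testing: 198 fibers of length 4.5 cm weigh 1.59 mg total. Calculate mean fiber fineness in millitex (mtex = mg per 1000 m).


Formula: fineness (mtex) = mass (mg) / total length (km) = (mass_mg / total_length_m) * 1000
Step 1: Convert fiber length: 4.5 cm = 0.045 m
Step 2: Total fiber length = 198 * 0.045 = 8.91 m
Step 3: Linear density = 1.59 mg / 8.91 m = 0.1785 mg/m
Step 4: fineness = 0.1785 * 1000 = 178.5 mtex

178.5 mtex


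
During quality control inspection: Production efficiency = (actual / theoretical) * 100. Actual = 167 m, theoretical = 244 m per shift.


Formula: Efficiency% = (Actual output / Theoretical output) * 100
Efficiency% = (167 / 244) * 100
Efficiency% = 0.684426 * 100 = 68.4426% ≈ 68.4%

68.4%


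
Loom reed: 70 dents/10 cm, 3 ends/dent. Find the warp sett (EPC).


Formula: EPC = (dents per 10 cm * ends per dent) / 10
Step 1: Total ends per 10 cm = 70 * 3 = 210
Step 2: EPC = 210 / 10 = 21.0 ends/cm

21.0 ends/cm


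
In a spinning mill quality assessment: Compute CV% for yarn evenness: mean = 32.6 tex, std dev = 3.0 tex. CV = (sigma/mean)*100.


Formula: CV% = (standard deviation / mean) * 100
Step 1: Ratio = 3.0 / 32.6 = 0.092025
Step 2: CV% = 0.092025 * 100 = 9.2025% ≈ 9.2%

9.2%


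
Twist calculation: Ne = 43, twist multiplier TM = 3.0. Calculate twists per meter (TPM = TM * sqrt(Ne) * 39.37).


Formula: TPM = TM * sqrt(Ne) * 39.37
Step 1: sqrt(Ne) = sqrt(43) = 6.5574
Step 2: TM * sqrt(Ne) = 3.0 * 6.5574 = 19.6722
Step 3: TPM = 19.6722 * 39.37 = 774 twists/m

774 twists/m


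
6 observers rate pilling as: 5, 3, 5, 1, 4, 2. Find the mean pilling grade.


Formula: Mean = sum / count
Sum = 5 + 3 + 5 + 1 + 4 + 2 = 20
Mean = 20 / 6 = 3.3

3.3


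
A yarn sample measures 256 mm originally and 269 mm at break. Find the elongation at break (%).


Formula: Elongation (%) = ((L_break - L0) / L0) * 100
Step 1: Extension = 269 - 256 = 13 mm
Step 2: Elongation = (13 / 256) * 100
Step 3: Elongation = 0.050781 * 100 = 5.0781% ≈ 5.1%

5.1%


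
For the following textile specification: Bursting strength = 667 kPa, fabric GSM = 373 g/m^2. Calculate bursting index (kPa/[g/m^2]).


Formula: Bursting Index = Bursting Strength / Fabric GSM
BI = 667 kPa / 373 g/m^2
BI = 1.788 kPa/(g/m^2)

1.788 kPa/(g/m^2)


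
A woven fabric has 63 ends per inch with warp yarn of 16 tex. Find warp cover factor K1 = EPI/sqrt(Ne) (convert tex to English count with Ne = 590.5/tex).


Formula: K1 = EPI / sqrt(Ne), with Ne = 590.5 / tex_warp
Step 1: Ne = 590.5 / 16 = 36.906
Step 2: sqrt(Ne) = sqrt(36.906) = 6.075
Step 3: K1 = 63 / 6.075 = 10.4

10.4


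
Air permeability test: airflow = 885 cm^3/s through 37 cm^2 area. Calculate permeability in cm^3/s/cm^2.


Formula: Air Permeability = Airflow / Test Area
AP = 885 cm^3/s / 37 cm^2
AP = 23.9 cm^3/s/cm^2

23.9 cm^3/s/cm^2


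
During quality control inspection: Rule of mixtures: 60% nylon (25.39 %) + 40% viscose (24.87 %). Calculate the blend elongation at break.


Formula: Blend property = (fraction_A * property_A) + (fraction_B * property_B)
Step 1: Contribution A = 60/100 * 25.39 % = 15.234 %
Step 2: Contribution B = 40/100 * 24.87 % = 9.948 %
Step 3: Blend elongation at break = 15.234 + 9.948 = 25.182 %

25.182 %


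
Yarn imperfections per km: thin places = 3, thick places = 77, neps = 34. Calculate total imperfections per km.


Formula: Total = thin places + thick places + neps
Total = 3 + 77 + 34
Total = 114 imperfections/km

114 imperfections/km


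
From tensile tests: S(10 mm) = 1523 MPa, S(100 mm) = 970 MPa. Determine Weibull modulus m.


Formula: m = ln(L1/L2) / ln(S2/S1)
Step 1: ln(L1/L2) = ln(10/100) = -2.30259
Step 2: S2/S1 = 970/1523 = 0.6369
Step 3: ln(S2/S1) = ln(0.6369) = -0.45114
Step 4: m = -2.30259 / -0.45114 = 5.10

5.10 (Weibull m)


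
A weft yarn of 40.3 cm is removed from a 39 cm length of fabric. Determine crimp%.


Formula: Crimp% = ((L_yarn - L_fabric) / L_fabric) * 100
Step 1: Extension = 40.3 - 39 = 1.3 cm
Step 2: Crimp% = (1.3 / 39) * 100
Step 3: Crimp% = 0.033333 * 100 = 3.3333% ≈ 3.3%

3.3%


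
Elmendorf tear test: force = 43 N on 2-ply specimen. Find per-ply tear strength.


Formula: Per-ply strength = Total force / Number of plies
Per-ply = 43 N / 2
Per-ply = 21.5 N

21.5 N


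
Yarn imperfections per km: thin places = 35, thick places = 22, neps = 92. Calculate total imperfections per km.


Formula: Total = thin places + thick places + neps
Total = 35 + 22 + 92
Total = 149 imperfections/km

149 imperfections/km


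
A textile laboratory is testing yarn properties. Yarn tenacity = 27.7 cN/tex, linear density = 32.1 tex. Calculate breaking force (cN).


Formula: Breaking force = Tenacity * Linear density
F = 27.7 cN/tex * 32.1 tex
F = 889.17 cN

889.17 cN


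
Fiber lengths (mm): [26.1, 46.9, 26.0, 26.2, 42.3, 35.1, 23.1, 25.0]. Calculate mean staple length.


Formula: Mean = sum of lengths / count
Sum = 26.1 + 46.9 + 26.0 + 26.2 + 42.3 + 35.1 + 23.1 + 25.0
Sum = 250.7 mm
Mean = 250.7 / 8 = 31.34 mm

31.34 mm


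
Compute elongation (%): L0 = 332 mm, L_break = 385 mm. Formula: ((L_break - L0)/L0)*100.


Formula: Elongation (%) = ((L_break - L0) / L0) * 100
Step 1: Extension = 385 - 332 = 53 mm
Step 2: Elongation = (53 / 332) * 100
Step 3: Elongation = 0.159639 * 100 = 15.9639% ≈ 16.0%

16.0%


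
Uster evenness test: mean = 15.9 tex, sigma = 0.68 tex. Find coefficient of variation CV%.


Formula: CV% = (standard deviation / mean) * 100
Step 1: Ratio = 0.68 / 15.9 = 0.042767
Step 2: CV% = 0.042767 * 100 = 4.2767% ≈ 4.3%

4.3%


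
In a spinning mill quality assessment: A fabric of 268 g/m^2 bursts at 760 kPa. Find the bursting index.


Formula: Bursting Index = Bursting Strength / Fabric GSM
BI = 760 kPa / 268 g/m^2
BI = 2.836 kPa/(g/m^2)

2.836 kPa/(g/m^2)


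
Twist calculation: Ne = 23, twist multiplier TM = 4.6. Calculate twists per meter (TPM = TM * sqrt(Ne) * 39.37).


Formula: TPM = TM * sqrt(Ne) * 39.37
Step 1: sqrt(Ne) = sqrt(23) = 4.7958
Step 2: TM * sqrt(Ne) = 4.6 * 4.7958 = 22.0607
Step 3: TPM = 22.0607 * 39.37 = 869 twists/m

869 twists/m


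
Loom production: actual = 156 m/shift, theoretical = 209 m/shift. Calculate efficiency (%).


Formula: Efficiency% = (Actual output / Theoretical output) * 100
Efficiency% = (156 / 209) * 100
Efficiency% = 0.746411 * 100 = 74.6411% ≈ 74.6%

74.6%


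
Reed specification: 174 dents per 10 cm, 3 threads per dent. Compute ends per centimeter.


Formula: EPC = (dents per 10 cm * ends per dent) / 10
Step 1: Total ends per 10 cm = 174 * 3 = 522
Step 2: EPC = 522 / 10 = 52.2 ends/cm

52.2 ends/cm


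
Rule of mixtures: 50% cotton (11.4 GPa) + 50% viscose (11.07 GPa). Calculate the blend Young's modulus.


Formula: Blend property = (fraction_A * property_A) + (fraction_B * property_B)
Step 1: Contribution A = 50/100 * 11.4 GPa = 5.7 GPa
Step 2: Contribution B = 50/100 * 11.07 GPa = 5.535 GPa
Step 3: Blend Young's modulus = 5.7 + 5.535 = 11.235 GPa

11.235 GPa


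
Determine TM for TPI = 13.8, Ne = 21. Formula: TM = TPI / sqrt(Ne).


Formula: TM = TPI / sqrt(Ne)
Step 1: sqrt(Ne) = sqrt(21) = 4.5826
Step 2: TM = 13.8 / 4.5826 = 3.01

3.01 TM


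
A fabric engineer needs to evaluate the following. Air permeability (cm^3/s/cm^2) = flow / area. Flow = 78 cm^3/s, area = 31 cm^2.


Formula: Air Permeability = Airflow / Test Area
AP = 78 cm^3/s / 31 cm^2
AP = 2.5 cm^3/s/cm^2

2.5 cm^3/s/cm^2


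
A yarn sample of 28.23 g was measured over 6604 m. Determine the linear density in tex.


Formula: Tex = (mass_g / length_m) * 1000
Substituting: Tex = (28.23 / 6604) * 1000
Intermediate: 28.23 / 6604 = 0.00427468 g/m
Tex = 0.00427468 * 1000 = 4.27 tex

4.27 tex


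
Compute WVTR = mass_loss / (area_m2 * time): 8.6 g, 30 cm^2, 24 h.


Formula: WVTR = mass_loss / (area * time)
Step 1: Convert area: 30 cm^2 = 0.003 m^2
Step 2: WVTR = 8.6 g / (0.003 m^2 * 24 h)
Step 3: WVTR = 8.6 / 0.072 = 119.4 g/m^2/h

119.4 g/m^2/h


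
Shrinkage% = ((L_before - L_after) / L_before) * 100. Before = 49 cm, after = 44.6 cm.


Formula: Shrinkage% = ((L_before - L_after) / L_before) * 100
Step 1: Shrinkage = 49 - 44.6 = 4.4 cm
Step 2: Shrinkage% = (4.4 / 49) * 100
Step 3: Shrinkage% = 0.089796 * 100 = 8.9796% ≈ 9.0%

9.0%


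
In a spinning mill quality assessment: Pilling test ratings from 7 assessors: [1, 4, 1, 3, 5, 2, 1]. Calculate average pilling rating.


Formula: Mean = sum / count
Sum = 1 + 4 + 1 + 3 + 5 + 2 + 1 = 17
Mean = 17 / 7 = 2.4

2.4


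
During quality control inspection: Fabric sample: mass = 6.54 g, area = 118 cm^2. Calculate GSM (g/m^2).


Formula: GSM = mass_g / area_m2
Step 1: Convert area: 118 cm^2 = 118 / 10000 = 0.0118 m^2
Step 2: GSM = 6.54 g / 0.0118 m^2 = 554.2 g/m^2

554.2 g/m^2


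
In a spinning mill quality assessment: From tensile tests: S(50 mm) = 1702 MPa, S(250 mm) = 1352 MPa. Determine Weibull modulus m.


Formula: m = ln(L1/L2) / ln(S2/S1)
Step 1: ln(L1/L2) = ln(50/250) = -1.60944
Step 2: S2/S1 = 1352/1702 = 0.79436
Step 3: ln(S2/S1) = ln(0.79436) = -0.23022
Step 4: m = -1.60944 / -0.23022 = 6.99

6.99 (Weibull m)


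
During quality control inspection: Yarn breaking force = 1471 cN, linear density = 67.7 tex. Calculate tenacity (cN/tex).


Formula: Tenacity = Breaking force / Linear density
Tenacity = 1471 cN / 67.7 tex
Tenacity = 21.73 cN/tex

21.73 cN/tex


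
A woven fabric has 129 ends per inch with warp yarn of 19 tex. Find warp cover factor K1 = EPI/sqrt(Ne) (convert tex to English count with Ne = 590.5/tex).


Formula: K1 = EPI / sqrt(Ne), with Ne = 590.5 / tex_warp
Step 1: Ne = 590.5 / 19 = 31.079
Step 2: sqrt(Ne) = sqrt(31.079) = 5.5749
Step 3: K1 = 129 / 5.5749 = 23.1

23.1


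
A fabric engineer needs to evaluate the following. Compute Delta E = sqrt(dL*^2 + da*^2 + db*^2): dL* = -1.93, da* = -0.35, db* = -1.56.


Formula: Delta E = sqrt(dL*^2 + da*^2 + db*^2)
Step 1: dL*^2 = (-1.93)^2 = 3.7249
Step 2: da*^2 = (-0.35)^2 = 0.1225
Step 3: db*^2 = (-1.56)^2 = 2.4336
Step 4: Sum = 3.7249 + 0.1225 + 2.4336 = 6.281
Step 5: Delta E = sqrt(6.281) = 2.51

2.51 Delta E


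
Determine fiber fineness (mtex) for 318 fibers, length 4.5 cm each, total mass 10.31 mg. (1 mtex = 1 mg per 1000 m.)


Formula: fineness (mtex) = mass (mg) / total length (km) = (mass_mg / total_length_m) * 1000
Step 1: Convert fiber length: 4.5 cm = 0.045 m
Step 2: Total fiber length = 318 * 0.045 = 14.31 m
Step 3: Linear density = 10.31 mg / 14.31 m = 0.7205 mg/m
Step 4: fineness = 0.7205 * 1000 = 720.5 mtex

720.5 mtex


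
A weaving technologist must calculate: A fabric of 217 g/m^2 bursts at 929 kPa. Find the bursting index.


Formula: Bursting Index = Bursting Strength / Fabric GSM
BI = 929 kPa / 217 g/m^2
BI = 4.281 kPa/(g/m^2)

4.281 kPa/(g/m^2)


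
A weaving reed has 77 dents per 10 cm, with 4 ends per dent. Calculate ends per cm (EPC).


Formula: EPC = (dents per 10 cm * ends per dent) / 10
Step 1: Total ends per 10 cm = 77 * 4 = 308
Step 2: EPC = 308 / 10 = 30.8 ends/cm

30.8 ends/cm


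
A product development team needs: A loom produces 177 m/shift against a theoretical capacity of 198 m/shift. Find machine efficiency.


Formula: Efficiency% = (Actual output / Theoretical output) * 100
Efficiency% = (177 / 198) * 100
Efficiency% = 0.893939 * 100 = 89.3939% ≈ 89.4%

89.4%


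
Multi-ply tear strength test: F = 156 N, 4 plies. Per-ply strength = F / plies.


Formula: Per-ply strength = Total force / Number of plies
Per-ply = 156 N / 4
Per-ply = 39 N

39 N


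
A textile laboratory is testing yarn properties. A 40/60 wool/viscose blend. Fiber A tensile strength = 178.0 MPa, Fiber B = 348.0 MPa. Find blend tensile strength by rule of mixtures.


Formula: Blend property = (fraction_A * property_A) + (fraction_B * property_B)
Step 1: Contribution A = 40/100 * 178.0 MPa = 71.2 MPa
Step 2: Contribution B = 60/100 * 348.0 MPa = 208.8 MPa
Step 3: Blend tensile strength = 71.2 + 208.8 = 280.0 MPa

280.0 MPa


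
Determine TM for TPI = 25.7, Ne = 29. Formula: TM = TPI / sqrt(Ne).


Formula: TM = TPI / sqrt(Ne)
Step 1: sqrt(Ne) = sqrt(29) = 5.3852
Step 2: TM = 25.7 / 5.3852 = 4.77

4.77 TM


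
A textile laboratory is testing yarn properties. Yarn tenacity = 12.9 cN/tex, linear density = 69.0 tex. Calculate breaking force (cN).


Formula: Breaking force = Tenacity * Linear density
F = 12.9 cN/tex * 69.0 tex
F = 890.10 cN

890.10 cN


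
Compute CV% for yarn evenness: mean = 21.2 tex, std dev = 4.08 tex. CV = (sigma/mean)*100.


Formula: CV% = (standard deviation / mean) * 100
Step 1: Ratio = 4.08 / 21.2 = 0.192453
Step 2: CV% = 0.192453 * 100 = 19.2453% ≈ 19.2%

19.2%


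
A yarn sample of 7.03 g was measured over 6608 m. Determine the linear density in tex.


Formula: Tex = (mass_g / length_m) * 1000
Substituting: Tex = (7.03 / 6608) * 1000
Intermediate: 7.03 / 6608 = 0.00106386 g/m
Tex = 0.00106386 * 1000 = 1.06 tex

1.06 tex


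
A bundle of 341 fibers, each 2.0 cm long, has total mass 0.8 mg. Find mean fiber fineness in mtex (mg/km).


Formula: fineness (mtex) = mass (mg) / total length (km) = (mass_mg / total_length_m) * 1000
Step 1: Convert fiber length: 2.0 cm = 0.02 m
Step 2: Total fiber length = 341 * 0.02 = 6.82 m
Step 3: Linear density = 0.8 mg / 6.82 m = 0.1173 mg/m
Step 4: fineness = 0.1173 * 1000 = 117.3 mtex

117.3 mtex


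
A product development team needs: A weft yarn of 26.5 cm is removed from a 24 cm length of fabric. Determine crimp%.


Formula: Crimp% = ((L_yarn - L_fabric) / L_fabric) * 100
Step 1: Extension = 26.5 - 24 = 2.5 cm
Step 2: Crimp% = (2.5 / 24) * 100
Step 3: Crimp% = 0.104167 * 100 = 10.4167% ≈ 10.4%

10.4%


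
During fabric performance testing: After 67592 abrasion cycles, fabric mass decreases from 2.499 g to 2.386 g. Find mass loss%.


Formula: Mass loss% = ((m_before - m_after) / m_before) * 100
Step 1: Mass loss = 2.499 - 2.386 = 0.113 g
Step 2: Ratio = 0.113 / 2.499 = 0.0452181
Step 3: Mass loss% = 0.0452181 * 100 = 4.52181% ≈ 4.52%

4.52%


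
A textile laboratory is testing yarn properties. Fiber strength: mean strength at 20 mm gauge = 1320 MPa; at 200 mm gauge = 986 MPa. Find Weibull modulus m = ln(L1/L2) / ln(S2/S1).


Formula: m = ln(L1/L2) / ln(S2/S1)
Step 1: ln(L1/L2) = ln(20/200) = -2.30259
Step 2: S2/S1 = 986/1320 = 0.74697
Step 3: ln(S2/S1) = ln(0.74697) = -0.29173
Step 4: m = -2.30259 / -0.29173 = 7.89

7.89 (Weibull m)


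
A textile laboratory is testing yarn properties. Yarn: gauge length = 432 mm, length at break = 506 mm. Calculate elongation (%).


Formula: Elongation (%) = ((L_break - L0) / L0) * 100
Step 1: Extension = 506 - 432 = 74 mm
Step 2: Elongation = (74 / 432) * 100
Step 3: Elongation = 0.171296 * 100 = 17.1296% ≈ 17.1%

17.1%


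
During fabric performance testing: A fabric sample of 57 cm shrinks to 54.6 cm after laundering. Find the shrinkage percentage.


Formula: Shrinkage% = ((L_before - L_after) / L_before) * 100
Step 1: Shrinkage = 57 - 54.6 = 2.4 cm
Step 2: Shrinkage% = (2.4 / 57) * 100
Step 3: Shrinkage% = 0.042105 * 100 = 4.2105% ≈ 4.2%

4.2%


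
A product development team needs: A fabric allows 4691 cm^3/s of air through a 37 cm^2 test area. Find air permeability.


Formula: Air Permeability = Airflow / Test Area
AP = 4691 cm^3/s / 37 cm^2
AP = 126.8 cm^3/s/cm^2

126.8 cm^3/s/cm^2


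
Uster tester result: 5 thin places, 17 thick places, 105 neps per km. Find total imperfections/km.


Formula: Total = thin places + thick places + neps
Total = 5 + 17 + 105
Total = 127 imperfections/km

127 imperfections/km


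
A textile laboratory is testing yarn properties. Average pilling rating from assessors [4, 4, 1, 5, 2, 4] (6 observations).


Formula: Mean = sum / count
Sum = 4 + 4 + 1 + 5 + 2 + 4 = 20
Mean = 20 / 6 = 3.3

3.3


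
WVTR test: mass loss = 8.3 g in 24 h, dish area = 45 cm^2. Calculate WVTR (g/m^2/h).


Formula: WVTR = mass_loss / (area * time)
Step 1: Convert area: 45 cm^2 = 0.0045 m^2
Step 2: WVTR = 8.3 g / (0.0045 m^2 * 24 h)
Step 3: WVTR = 8.3 / 0.108 = 76.9 g/m^2/h

76.9 g/m^2/h


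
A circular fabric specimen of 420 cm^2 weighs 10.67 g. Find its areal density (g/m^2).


Formula: GSM = mass_g / area_m2
Step 1: Convert area: 420 cm^2 = 420 / 10000 = 0.042 m^2
Step 2: GSM = 10.67 g / 0.042 m^2 = 254.0 g/m^2

254.0 g/m^2


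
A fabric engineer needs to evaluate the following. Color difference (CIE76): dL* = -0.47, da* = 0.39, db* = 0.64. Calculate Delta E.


Formula: Delta E = sqrt(dL*^2 + da*^2 + db*^2)
Step 1: dL*^2 = (-0.47)^2 = 0.2209
Step 2: da*^2 = 0.39^2 = 0.1521
Step 3: db*^2 = 0.64^2 = 0.4096
Step 4: Sum = 0.2209 + 0.1521 + 0.4096 = 0.7826
Step 5: Delta E = sqrt(0.7826) = 0.88

0.88 Delta E


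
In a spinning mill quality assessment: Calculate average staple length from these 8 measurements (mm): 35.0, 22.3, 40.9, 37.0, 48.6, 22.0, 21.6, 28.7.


Formula: Mean = sum of lengths / count
Sum = 35.0 + 22.3 + 40.9 + 37.0 + 48.6 + 22.0 + 21.6 + 28.7
Sum = 256.1 mm
Mean = 256.1 / 8 = 32.01 mm

32.01 mm


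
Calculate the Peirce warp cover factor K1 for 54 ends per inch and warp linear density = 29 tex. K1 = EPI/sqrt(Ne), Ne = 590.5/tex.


Formula: K1 = EPI / sqrt(Ne), with Ne = 590.5 / tex_warp
Step 1: Ne = 590.5 / 29 = 20.362
Step 2: sqrt(Ne) = sqrt(20.362) = 4.5124
Step 3: K1 = 54 / 4.5124 = 12.0

12.0


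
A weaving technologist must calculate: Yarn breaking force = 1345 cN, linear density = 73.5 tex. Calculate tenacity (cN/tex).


Formula: Tenacity = Breaking force / Linear density
Tenacity = 1345 cN / 73.5 tex
Tenacity = 18.30 cN/tex

18.30 cN/tex


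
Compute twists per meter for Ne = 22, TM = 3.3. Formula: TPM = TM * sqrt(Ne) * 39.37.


Formula: TPM = TM * sqrt(Ne) * 39.37
Step 1: sqrt(Ne) = sqrt(22) = 4.6904
Step 2: TM * sqrt(Ne) = 3.3 * 4.6904 = 15.4783
Step 3: TPM = 15.4783 * 39.37 = 609 twists/m

609 twists/m


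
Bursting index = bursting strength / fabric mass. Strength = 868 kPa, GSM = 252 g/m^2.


Formula: Bursting Index = Bursting Strength / Fabric GSM
BI = 868 kPa / 252 g/m^2
BI = 3.444 kPa/(g/m^2)

3.444 kPa/(g/m^2)


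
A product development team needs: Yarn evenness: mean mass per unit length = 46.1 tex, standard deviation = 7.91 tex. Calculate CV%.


Formula: CV% = (standard deviation / mean) * 100
Step 1: Ratio = 7.91 / 46.1 = 0.171584
Step 2: CV% = 0.171584 * 100 = 17.1584% ≈ 17.2%

17.2%


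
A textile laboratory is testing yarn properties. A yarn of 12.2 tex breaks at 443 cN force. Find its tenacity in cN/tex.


Formula: Tenacity = Breaking force / Linear density
Tenacity = 443 cN / 12.2 tex
Tenacity = 36.31 cN/tex

36.31 cN/tex


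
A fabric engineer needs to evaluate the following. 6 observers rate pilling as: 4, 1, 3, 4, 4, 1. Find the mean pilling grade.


Formula: Mean = sum / count
Sum = 4 + 1 + 3 + 4 + 4 + 1 = 17
Mean = 17 / 6 = 2.8

2.8


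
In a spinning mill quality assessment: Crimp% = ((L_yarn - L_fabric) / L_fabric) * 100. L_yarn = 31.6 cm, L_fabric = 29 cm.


Formula: Crimp% = ((L_yarn - L_fabric) / L_fabric) * 100
Step 1: Extension = 31.6 - 29 = 2.6 cm
Step 2: Crimp% = (2.6 / 29) * 100
Step 3: Crimp% = 0.089655 * 100 = 8.9655% ≈ 9.0%

9.0%


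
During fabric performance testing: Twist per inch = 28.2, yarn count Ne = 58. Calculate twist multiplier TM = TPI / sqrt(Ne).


Formula: TM = TPI / sqrt(Ne)
Step 1: sqrt(Ne) = sqrt(58) = 7.6158
Step 2: TM = 28.2 / 7.6158 = 3.70

3.70 TM


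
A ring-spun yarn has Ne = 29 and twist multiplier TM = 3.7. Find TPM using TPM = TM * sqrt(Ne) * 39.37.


Formula: TPM = TM * sqrt(Ne) * 39.37
Step 1: sqrt(Ne) = sqrt(29) = 5.3852
Step 2: TM * sqrt(Ne) = 3.7 * 5.3852 = 19.9252
Step 3: TPM = 19.9252 * 39.37 = 784 twists/m

784 twists/m


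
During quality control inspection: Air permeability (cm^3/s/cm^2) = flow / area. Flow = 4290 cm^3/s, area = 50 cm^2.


Formula: Air Permeability = Airflow / Test Area
AP = 4290 cm^3/s / 50 cm^2
AP = 85.8 cm^3/s/cm^2

85.8 cm^3/s/cm^2


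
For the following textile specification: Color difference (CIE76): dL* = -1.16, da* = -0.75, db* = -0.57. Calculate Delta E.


Formula: Delta E = sqrt(dL*^2 + da*^2 + db*^2)
Step 1: dL*^2 = (-1.16)^2 = 1.3456
Step 2: da*^2 = (-0.75)^2 = 0.5625
Step 3: db*^2 = (-0.57)^2 = 0.3249
Step 4: Sum = 1.3456 + 0.5625 + 0.3249 = 2.233
Step 5: Delta E = sqrt(2.233) = 1.49

1.49 Delta E


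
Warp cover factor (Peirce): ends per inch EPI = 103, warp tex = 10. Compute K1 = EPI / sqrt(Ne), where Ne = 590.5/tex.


Formula: K1 = EPI / sqrt(Ne), with Ne = 590.5 / tex_warp
Step 1: Ne = 590.5 / 10 = 59.05
Step 2: sqrt(Ne) = sqrt(59.05) = 7.6844
Step 3: K1 = 103 / 7.6844 = 13.4

13.4


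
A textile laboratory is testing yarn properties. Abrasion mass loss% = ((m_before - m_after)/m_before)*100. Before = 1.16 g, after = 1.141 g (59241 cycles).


Formula: Mass loss% = ((m_before - m_after) / m_before) * 100
Step 1: Mass loss = 1.16 - 1.141 = 0.019 g
Step 2: Ratio = 0.019 / 1.16 = 0.0163793
Step 3: Mass loss% = 0.0163793 * 100 = 1.63793% ≈ 1.64%

1.64%


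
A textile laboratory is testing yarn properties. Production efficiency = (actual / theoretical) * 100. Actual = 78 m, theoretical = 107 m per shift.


Formula: Efficiency% = (Actual output / Theoretical output) * 100
Efficiency% = (78 / 107) * 100
Efficiency% = 0.728972 * 100 = 72.8972% ≈ 72.9%

72.9%


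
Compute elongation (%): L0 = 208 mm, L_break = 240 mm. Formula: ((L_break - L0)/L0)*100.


Formula: Elongation (%) = ((L_break - L0) / L0) * 100
Step 1: Extension = 240 - 208 = 32 mm
Step 2: Elongation = (32 / 208) * 100
Step 3: Elongation = 0.153846 * 100 = 15.3846% ≈ 15.4%

15.4%


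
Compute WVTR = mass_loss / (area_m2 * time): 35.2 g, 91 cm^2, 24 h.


Formula: WVTR = mass_loss / (area * time)
Step 1: Convert area: 91 cm^2 = 0.0091 m^2
Step 2: WVTR = 35.2 g / (0.0091 m^2 * 24 h)
Step 3: WVTR = 35.2 / 0.2184 = 161.2 g/m^2/h

161.2 g/m^2/h


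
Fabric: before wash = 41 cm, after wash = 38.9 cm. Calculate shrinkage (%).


Formula: Shrinkage% = ((L_before - L_after) / L_before) * 100
Step 1: Shrinkage = 41 - 38.9 = 2.1 cm
Step 2: Shrinkage% = (2.1 / 41) * 100
Step 3: Shrinkage% = 0.05122 * 100 = 5.122% ≈ 5.1%

5.1%


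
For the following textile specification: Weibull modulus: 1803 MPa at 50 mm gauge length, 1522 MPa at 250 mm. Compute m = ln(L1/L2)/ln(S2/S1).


Formula: m = ln(L1/L2) / ln(S2/S1)
Step 1: ln(L1/L2) = ln(50/250) = -1.60944
Step 2: S2/S1 = 1522/1803 = 0.84415
Step 3: ln(S2/S1) = ln(0.84415) = -0.16943
Step 4: m = -1.60944 / -0.16943 = 9.50

9.50 (Weibull m)


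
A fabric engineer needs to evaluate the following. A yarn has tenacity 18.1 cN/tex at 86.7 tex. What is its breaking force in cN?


Formula: Breaking force = Tenacity * Linear density
F = 18.1 cN/tex * 86.7 tex
F = 1569.27 cN

1569.27 cN


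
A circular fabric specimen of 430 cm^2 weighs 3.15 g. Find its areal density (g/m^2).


Formula: GSM = mass_g / area_m2
Step 1: Convert area: 430 cm^2 = 430 / 10000 = 0.043 m^2
Step 2: GSM = 3.15 g / 0.043 m^2 = 73.3 g/m^2

73.3 g/m^2


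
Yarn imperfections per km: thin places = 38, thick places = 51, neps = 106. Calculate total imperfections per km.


Formula: Total = thin places + thick places + neps
Total = 38 + 51 + 106
Total = 195 imperfections/km

195 imperfections/km


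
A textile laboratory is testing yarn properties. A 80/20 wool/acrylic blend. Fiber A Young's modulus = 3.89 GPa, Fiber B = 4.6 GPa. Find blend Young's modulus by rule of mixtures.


Formula: Blend property = (fraction_A * property_A) + (fraction_B * property_B)
Step 1: Contribution A = 80/100 * 3.89 GPa = 3.112 GPa
Step 2: Contribution B = 20/100 * 4.6 GPa = 0.92 GPa
Step 3: Blend Young's modulus = 3.112 + 0.92 = 4.032 GPa

4.032 GPa


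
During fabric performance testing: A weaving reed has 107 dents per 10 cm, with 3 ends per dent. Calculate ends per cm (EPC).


Formula: EPC = (dents per 10 cm * ends per dent) / 10
Step 1: Total ends per 10 cm = 107 * 3 = 321
Step 2: EPC = 321 / 10 = 32.1 ends/cm

32.1 ends/cm


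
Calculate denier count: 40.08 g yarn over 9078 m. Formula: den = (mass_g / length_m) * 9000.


Formula: den = (mass_g / length_m) * 9000
Substituting: den = (40.08 / 9078) * 9000
Intermediate: 40.08 / 9078 = 0.00441507 g/m
den = 0.00441507 * 9000 = 39.7 denier

39.7 denier


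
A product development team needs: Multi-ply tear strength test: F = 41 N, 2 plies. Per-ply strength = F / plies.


Formula: Per-ply strength = Total force / Number of plies
Per-ply = 41 N / 2
Per-ply = 20.5 N

20.5 N


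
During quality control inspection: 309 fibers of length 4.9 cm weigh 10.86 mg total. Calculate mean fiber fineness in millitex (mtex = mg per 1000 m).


Formula: fineness (mtex) = mass (mg) / total length (km) = (mass_mg / total_length_m) * 1000
Step 1: Convert fiber length: 4.9 cm = 0.049 m
Step 2: Total fiber length = 309 * 0.049 = 15.141 m
Step 3: Linear density = 10.86 mg / 15.141 m = 0.7173 mg/m
Step 4: fineness = 0.7173 * 1000 = 717.3 mtex

717.3 mtex


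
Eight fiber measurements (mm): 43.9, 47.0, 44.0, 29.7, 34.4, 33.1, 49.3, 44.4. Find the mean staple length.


Formula: Mean = sum of lengths / count
Sum = 43.9 + 47.0 + 44.0 + 29.7 + 34.4 + 33.1 + 49.3 + 44.4
Sum = 325.8 mm
Mean = 325.8 / 8 = 40.73 mm

40.73 mm


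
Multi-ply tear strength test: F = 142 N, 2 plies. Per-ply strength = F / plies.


Formula: Per-ply strength = Total force / Number of plies
Per-ply = 142 N / 2
Per-ply = 71 N

71 N


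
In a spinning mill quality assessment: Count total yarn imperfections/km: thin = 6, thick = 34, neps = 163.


Formula: Total = thin places + thick places + neps
Total = 6 + 34 + 163
Total = 203 imperfections/km

203 imperfections/km


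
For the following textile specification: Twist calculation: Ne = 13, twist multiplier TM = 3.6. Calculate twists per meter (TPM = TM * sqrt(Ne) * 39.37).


Formula: TPM = TM * sqrt(Ne) * 39.37
Step 1: sqrt(Ne) = sqrt(13) = 3.6056
Step 2: TM * sqrt(Ne) = 3.6 * 3.6056 = 12.9802
Step 3: TPM = 12.9802 * 39.37 = 511 twists/m

511 twists/m


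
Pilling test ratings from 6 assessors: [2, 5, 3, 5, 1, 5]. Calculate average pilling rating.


Formula: Mean = sum / count
Sum = 2 + 5 + 3 + 5 + 1 + 5 = 21
Mean = 21 / 6 = 3.5

3.5


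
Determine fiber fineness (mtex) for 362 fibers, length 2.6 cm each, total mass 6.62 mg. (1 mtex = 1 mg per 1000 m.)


Formula: fineness (mtex) = mass (mg) / total length (km) = (mass_mg / total_length_m) * 1000
Step 1: Convert fiber length: 2.6 cm = 0.026 m
Step 2: Total fiber length = 362 * 0.026 = 9.412 m
Step 3: Linear density = 6.62 mg / 9.412 m = 0.7034 mg/m
Step 4: fineness = 0.7034 * 1000 = 703.4 mtex

703.4 mtex


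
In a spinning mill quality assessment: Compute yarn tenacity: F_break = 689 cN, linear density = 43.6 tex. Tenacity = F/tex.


Formula: Tenacity = Breaking force / Linear density
Tenacity = 689 cN / 43.6 tex
Tenacity = 15.80 cN/tex

15.80 cN/tex


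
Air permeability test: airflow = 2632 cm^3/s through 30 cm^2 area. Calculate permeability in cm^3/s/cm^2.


Formula: Air Permeability = Airflow / Test Area
AP = 2632 cm^3/s / 30 cm^2
AP = 87.7 cm^3/s/cm^2

87.7 cm^3/s/cm^2


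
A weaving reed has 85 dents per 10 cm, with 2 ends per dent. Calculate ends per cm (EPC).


Formula: EPC = (dents per 10 cm * ends per dent) / 10
Step 1: Total ends per 10 cm = 85 * 2 = 170
Step 2: EPC = 170 / 10 = 17.0 ends/cm

17.0 ends/cm


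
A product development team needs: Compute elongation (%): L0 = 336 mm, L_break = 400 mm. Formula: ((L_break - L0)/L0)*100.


Formula: Elongation (%) = ((L_break - L0) / L0) * 100
Step 1: Extension = 400 - 336 = 64 mm
Step 2: Elongation = (64 / 336) * 100
Step 3: Elongation = 0.190476 * 100 = 19.0476% ≈ 19.0%

19.0%


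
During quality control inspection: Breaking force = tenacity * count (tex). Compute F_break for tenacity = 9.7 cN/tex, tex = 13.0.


Formula: Breaking force = Tenacity * Linear density
F = 9.7 cN/tex * 13.0 tex
F = 126.10 cN

126.10 cN


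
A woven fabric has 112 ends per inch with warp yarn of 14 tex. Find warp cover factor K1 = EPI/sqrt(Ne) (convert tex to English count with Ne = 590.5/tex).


Formula: K1 = EPI / sqrt(Ne), with Ne = 590.5 / tex_warp
Step 1: Ne = 590.5 / 14 = 42.179
Step 2: sqrt(Ne) = sqrt(42.179) = 6.4945
Step 3: K1 = 112 / 6.4945 = 17.2

17.2


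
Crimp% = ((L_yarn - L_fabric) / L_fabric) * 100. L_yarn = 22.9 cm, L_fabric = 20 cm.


Formula: Crimp% = ((L_yarn - L_fabric) / L_fabric) * 100
Step 1: Extension = 22.9 - 20 = 2.9 cm
Step 2: Crimp% = (2.9 / 20) * 100
Step 3: Crimp% = 0.145 * 100 = 14.5%

14.5%


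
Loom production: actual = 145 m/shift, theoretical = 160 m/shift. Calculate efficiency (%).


Formula: Efficiency% = (Actual output / Theoretical output) * 100
Efficiency% = (145 / 160) * 100
Efficiency% = 0.90625 * 100 = 90.625% ≈ 90.6%

90.6%


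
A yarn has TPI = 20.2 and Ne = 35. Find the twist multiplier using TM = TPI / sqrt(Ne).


Formula: TM = TPI / sqrt(Ne)
Step 1: sqrt(Ne) = sqrt(35) = 5.9161
Step 2: TM = 20.2 / 5.9161 = 3.41

3.41 TM


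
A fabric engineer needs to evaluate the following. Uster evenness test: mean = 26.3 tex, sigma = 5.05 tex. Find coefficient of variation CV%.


Formula: CV% = (standard deviation / mean) * 100
Step 1: Ratio = 5.05 / 26.3 = 0.192015
Step 2: CV% = 0.192015 * 100 = 19.2015% ≈ 19.2%

19.2%


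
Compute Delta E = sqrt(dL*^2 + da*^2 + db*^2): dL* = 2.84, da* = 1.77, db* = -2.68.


Formula: Delta E = sqrt(dL*^2 + da*^2 + db*^2)
Step 1: dL*^2 = 2.84^2 = 8.0656
Step 2: da*^2 = 1.77^2 = 3.1329
Step 3: db*^2 = (-2.68)^2 = 7.1824
Step 4: Sum = 8.0656 + 3.1329 + 7.1824 = 18.3809
Step 5: Delta E = sqrt(18.3809) = 4.29

4.29 Delta E


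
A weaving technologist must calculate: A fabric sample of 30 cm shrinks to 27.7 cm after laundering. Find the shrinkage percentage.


Formula: Shrinkage% = ((L_before - L_after) / L_before) * 100
Step 1: Shrinkage = 30 - 27.7 = 2.3 cm
Step 2: Shrinkage% = (2.3 / 30) * 100
Step 3: Shrinkage% = 0.076667 * 100 = 7.6667% ≈ 7.7%

7.7%


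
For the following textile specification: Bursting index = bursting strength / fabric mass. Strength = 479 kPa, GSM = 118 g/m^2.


Formula: Bursting Index = Bursting Strength / Fabric GSM
BI = 479 kPa / 118 g/m^2
BI = 4.059 kPa/(g/m^2)

4.059 kPa/(g/m^2)


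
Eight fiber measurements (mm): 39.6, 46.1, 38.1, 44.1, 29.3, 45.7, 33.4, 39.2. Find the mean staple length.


Formula: Mean = sum of lengths / count
Sum = 39.6 + 46.1 + 38.1 + 44.1 + 29.3 + 45.7 + 33.4 + 39.2
Sum = 315.5 mm
Mean = 315.5 / 8 = 39.44 mm

39.44 mm


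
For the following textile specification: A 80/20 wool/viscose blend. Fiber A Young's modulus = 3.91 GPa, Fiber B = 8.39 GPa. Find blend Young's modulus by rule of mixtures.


Formula: Blend property = (fraction_A * property_A) + (fraction_B * property_B)
Step 1: Contribution A = 80/100 * 3.91 GPa = 3.128 GPa
Step 2: Contribution B = 20/100 * 8.39 GPa = 1.678 GPa
Step 3: Blend Young's modulus = 3.128 + 1.678 = 4.806 GPa

4.806 GPa


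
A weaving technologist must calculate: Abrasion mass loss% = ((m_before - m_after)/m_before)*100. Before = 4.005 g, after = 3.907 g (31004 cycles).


Formula: Mass loss% = ((m_before - m_after) / m_before) * 100
Step 1: Mass loss = 4.005 - 3.907 = 0.098 g
Step 2: Ratio = 0.098 / 4.005 = 0.0244694
Step 3: Mass loss% = 0.0244694 * 100 = 2.44694% ≈ 2.45%

2.45%


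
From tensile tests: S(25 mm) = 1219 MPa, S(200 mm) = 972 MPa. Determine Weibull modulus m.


Formula: m = ln(L1/L2) / ln(S2/S1)
Step 1: ln(L1/L2) = ln(25/200) = -2.07944
Step 2: S2/S1 = 972/1219 = 0.79737
Step 3: ln(S2/S1) = ln(0.79737) = -0.22644
Step 4: m = -2.07944 / -0.22644 = 9.18

9.18 (Weibull m)


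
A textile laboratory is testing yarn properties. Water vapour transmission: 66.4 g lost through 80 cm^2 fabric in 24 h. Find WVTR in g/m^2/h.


Formula: WVTR = mass_loss / (area * time)
Step 1: Convert area: 80 cm^2 = 0.008 m^2
Step 2: WVTR = 66.4 g / (0.008 m^2 * 24 h)
Step 3: WVTR = 66.4 / 0.192 = 345.8 g/m^2/h

345.8 g/m^2/h


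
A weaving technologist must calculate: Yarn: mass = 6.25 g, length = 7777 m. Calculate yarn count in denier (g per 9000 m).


Formula: den = (mass_g / length_m) * 9000
Substituting: den = (6.25 / 7777) * 9000
Intermediate: 6.25 / 7777 = 0.00080365 g/m
den = 0.00080365 * 9000 = 7.2 denier

7.2 denier


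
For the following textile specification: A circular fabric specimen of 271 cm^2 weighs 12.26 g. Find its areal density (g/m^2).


Formula: GSM = mass_g / area_m2
Step 1: Convert area: 271 cm^2 = 271 / 10000 = 0.0271 m^2
Step 2: GSM = 12.26 g / 0.0271 m^2 = 452.4 g/m^2

452.4 g/m^2


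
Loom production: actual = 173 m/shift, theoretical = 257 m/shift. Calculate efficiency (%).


Formula: Efficiency% = (Actual output / Theoretical output) * 100
Efficiency% = (173 / 257) * 100
Efficiency% = 0.673152 * 100 = 67.3152% ≈ 67.3%

67.3%


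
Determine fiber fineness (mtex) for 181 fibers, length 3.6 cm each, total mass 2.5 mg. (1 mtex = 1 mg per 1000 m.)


Formula: fineness (mtex) = mass (mg) / total length (km) = (mass_mg / total_length_m) * 1000
Step 1: Convert fiber length: 3.6 cm = 0.036 m
Step 2: Total fiber length = 181 * 0.036 = 6.516 m
Step 3: Linear density = 2.5 mg / 6.516 m = 0.3837 mg/m
Step 4: fineness = 0.3837 * 1000 = 383.7 mtex

383.7 mtex


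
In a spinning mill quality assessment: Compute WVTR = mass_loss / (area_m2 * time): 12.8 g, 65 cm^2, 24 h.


Formula: WVTR = mass_loss / (area * time)
Step 1: Convert area: 65 cm^2 = 0.0065 m^2
Step 2: WVTR = 12.8 g / (0.0065 m^2 * 24 h)
Step 3: WVTR = 12.8 / 0.156 = 82.1 g/m^2/h

82.1 g/m^2/h


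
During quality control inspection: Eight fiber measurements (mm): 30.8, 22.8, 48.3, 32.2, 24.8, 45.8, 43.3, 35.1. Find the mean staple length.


Formula: Mean = sum of lengths / count
Sum = 30.8 + 22.8 + 48.3 + 32.2 + 24.8 + 45.8 + 43.3 + 35.1
Sum = 283.1 mm
Mean = 283.1 / 8 = 35.39 mm

35.39 mm


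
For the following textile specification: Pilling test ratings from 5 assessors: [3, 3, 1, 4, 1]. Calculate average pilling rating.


Formula: Mean = sum / count
Sum = 3 + 3 + 1 + 4 + 1 = 12
Mean = 12 / 5 = 2.4

2.4


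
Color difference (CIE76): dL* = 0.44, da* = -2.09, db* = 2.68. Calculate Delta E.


Formula: Delta E = sqrt(dL*^2 + da*^2 + db*^2)
Step 1: dL*^2 = 0.44^2 = 0.1936
Step 2: da*^2 = (-2.09)^2 = 4.3681
Step 3: db*^2 = 2.68^2 = 7.1824
Step 4: Sum = 0.1936 + 4.3681 + 7.1824 = 11.7441
Step 5: Delta E = sqrt(11.7441) = 3.43

3.43 Delta E
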